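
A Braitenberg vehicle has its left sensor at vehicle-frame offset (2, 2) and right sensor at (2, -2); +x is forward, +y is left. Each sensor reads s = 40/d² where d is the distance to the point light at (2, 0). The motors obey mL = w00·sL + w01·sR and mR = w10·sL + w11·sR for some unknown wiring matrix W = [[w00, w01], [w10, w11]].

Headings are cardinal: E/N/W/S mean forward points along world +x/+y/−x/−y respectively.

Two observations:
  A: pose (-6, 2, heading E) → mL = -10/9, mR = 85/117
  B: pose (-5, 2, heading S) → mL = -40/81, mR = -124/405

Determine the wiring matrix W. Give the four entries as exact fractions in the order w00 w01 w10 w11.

obs A: pose=(-6,2,E) → sL=10/13, sR=10/9, mL=-10/9, mR=85/117
obs B: pose=(-5,2,S) → sL=8/5, sR=40/81, mL=-40/81, mR=-124/405
sensor matrix S = [[10/13, 10/9], [8/5, 40/81]]; det S = -1472/1053
solve [mL_A; mL_B] = S·[w00; w01] and [mR_A; mR_B] = S·[w10; w11]:
  w00 = 0, w01 = -1, w10 = -1/2, w11 = 1

0 -1 -1/2 1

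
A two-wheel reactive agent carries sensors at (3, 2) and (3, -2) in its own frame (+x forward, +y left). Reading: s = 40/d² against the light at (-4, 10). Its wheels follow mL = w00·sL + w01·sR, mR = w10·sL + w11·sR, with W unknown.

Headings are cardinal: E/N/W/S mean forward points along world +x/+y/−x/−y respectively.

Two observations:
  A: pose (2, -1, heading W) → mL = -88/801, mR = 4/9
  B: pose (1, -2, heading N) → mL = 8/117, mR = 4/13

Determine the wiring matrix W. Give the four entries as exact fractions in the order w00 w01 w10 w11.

1/2 -1/2 0 1

obs A: pose=(2,-1,W) → sL=20/89, sR=4/9, mL=-88/801, mR=4/9
obs B: pose=(1,-2,N) → sL=4/9, sR=4/13, mL=8/117, mR=4/13
sensor matrix S = [[20/89, 4/9], [4/9, 4/13]]; det S = -12032/93717
solve [mL_A; mL_B] = S·[w00; w01] and [mR_A; mR_B] = S·[w10; w11]:
  w00 = 1/2, w01 = -1/2, w10 = 0, w11 = 1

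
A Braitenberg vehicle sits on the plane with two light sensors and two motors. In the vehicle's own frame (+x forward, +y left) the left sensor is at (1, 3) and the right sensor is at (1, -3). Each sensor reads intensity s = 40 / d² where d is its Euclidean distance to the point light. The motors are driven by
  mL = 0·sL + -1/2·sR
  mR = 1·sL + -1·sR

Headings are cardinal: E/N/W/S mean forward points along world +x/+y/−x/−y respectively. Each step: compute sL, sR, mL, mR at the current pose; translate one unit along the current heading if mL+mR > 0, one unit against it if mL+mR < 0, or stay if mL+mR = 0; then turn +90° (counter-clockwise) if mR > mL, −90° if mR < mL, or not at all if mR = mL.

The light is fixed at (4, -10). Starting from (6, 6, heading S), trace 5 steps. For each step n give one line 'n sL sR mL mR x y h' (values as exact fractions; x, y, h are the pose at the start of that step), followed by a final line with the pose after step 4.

n=0: pose=(6,6,S); sL=4/25, sR=20/113; mL=-10/113, mR=-48/2825; mL+mR=-298/2825 → advance -1; mR−mL=202/2825 → turn +1·90°
n=1: pose=(6,7,E); sL=40/409, sR=8/41; mL=-4/41, mR=-1632/16769; mL+mR=-3268/16769 → advance -1; mR−mL=4/16769 → turn +1·90°
n=2: pose=(5,7,N); sL=5/41, sR=2/17; mL=-1/17, mR=3/697; mL+mR=-38/697 → advance -1; mR−mL=44/697 → turn +1·90°
n=3: pose=(5,6,W); sL=40/169, sR=40/361; mL=-20/361, mR=7680/61009; mL+mR=4300/61009 → advance +1; mR−mL=11060/61009 → turn +1·90°
n=4: pose=(4,6,S); sL=20/117, sR=20/117; mL=-10/117, mR=0; mL+mR=-10/117 → advance -1; mR−mL=10/117 → turn +1·90°

0 4/25 20/113 -10/113 -48/2825 6 6 S
1 40/409 8/41 -4/41 -1632/16769 6 7 E
2 5/41 2/17 -1/17 3/697 5 7 N
3 40/169 40/361 -20/361 7680/61009 5 6 W
4 20/117 20/117 -10/117 0 4 6 S
final 4 7 E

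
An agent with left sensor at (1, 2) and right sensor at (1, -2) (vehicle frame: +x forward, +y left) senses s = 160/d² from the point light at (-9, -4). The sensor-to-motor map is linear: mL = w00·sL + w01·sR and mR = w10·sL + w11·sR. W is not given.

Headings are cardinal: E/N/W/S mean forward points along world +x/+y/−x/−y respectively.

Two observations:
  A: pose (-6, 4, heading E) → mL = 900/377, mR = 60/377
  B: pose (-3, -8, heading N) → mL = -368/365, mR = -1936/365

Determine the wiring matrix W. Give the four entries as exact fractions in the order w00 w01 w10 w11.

-1/2 1 -1 1/2

obs A: pose=(-6,4,E) → sL=40/29, sR=40/13, mL=900/377, mR=60/377
obs B: pose=(-3,-8,N) → sL=32/5, sR=160/73, mL=-368/365, mR=-1936/365
sensor matrix S = [[40/29, 40/13], [32/5, 160/73]]; det S = -458752/27521
solve [mL_A; mL_B] = S·[w00; w01] and [mR_A; mR_B] = S·[w10; w11]:
  w00 = -1/2, w01 = 1, w10 = -1, w11 = 1/2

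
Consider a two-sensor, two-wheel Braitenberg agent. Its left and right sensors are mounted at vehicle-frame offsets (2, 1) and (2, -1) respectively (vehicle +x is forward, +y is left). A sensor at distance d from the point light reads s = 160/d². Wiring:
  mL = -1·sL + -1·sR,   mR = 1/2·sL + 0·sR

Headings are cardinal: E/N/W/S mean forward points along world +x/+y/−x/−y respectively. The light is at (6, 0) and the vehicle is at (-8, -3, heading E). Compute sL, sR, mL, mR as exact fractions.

left sensor world pos  = (-6, -2); dL² = 148
right sensor world pos = (-6, -4); dR² = 160
sL = 160/148 = 40/37
sR = 160/160 = 1
mL = -1·sL + -1·sR = -77/37
mR = 1/2·sL + 0·sR = 20/37

40/37 1 -77/37 20/37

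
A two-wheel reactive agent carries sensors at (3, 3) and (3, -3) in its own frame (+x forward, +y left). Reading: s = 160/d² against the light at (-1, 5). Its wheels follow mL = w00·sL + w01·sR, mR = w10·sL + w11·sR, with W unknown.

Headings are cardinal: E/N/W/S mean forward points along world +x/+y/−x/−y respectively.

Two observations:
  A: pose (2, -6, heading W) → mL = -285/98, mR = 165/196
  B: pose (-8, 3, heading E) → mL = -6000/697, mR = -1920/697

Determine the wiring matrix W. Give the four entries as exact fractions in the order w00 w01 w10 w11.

obs A: pose=(2,-6,W) → sL=40/49, sR=5/2, mL=-285/98, mR=165/196
obs B: pose=(-8,3,E) → sL=160/17, sR=160/41, mL=-6000/697, mR=-1920/697
sensor matrix S = [[40/49, 5/2], [160/17, 160/41]]; det S = -694800/34153
solve [mL_A; mL_B] = S·[w00; w01] and [mR_A; mR_B] = S·[w10; w11]:
  w00 = -1/2, w01 = -1, w10 = -1/2, w11 = 1/2

-1/2 -1 -1/2 1/2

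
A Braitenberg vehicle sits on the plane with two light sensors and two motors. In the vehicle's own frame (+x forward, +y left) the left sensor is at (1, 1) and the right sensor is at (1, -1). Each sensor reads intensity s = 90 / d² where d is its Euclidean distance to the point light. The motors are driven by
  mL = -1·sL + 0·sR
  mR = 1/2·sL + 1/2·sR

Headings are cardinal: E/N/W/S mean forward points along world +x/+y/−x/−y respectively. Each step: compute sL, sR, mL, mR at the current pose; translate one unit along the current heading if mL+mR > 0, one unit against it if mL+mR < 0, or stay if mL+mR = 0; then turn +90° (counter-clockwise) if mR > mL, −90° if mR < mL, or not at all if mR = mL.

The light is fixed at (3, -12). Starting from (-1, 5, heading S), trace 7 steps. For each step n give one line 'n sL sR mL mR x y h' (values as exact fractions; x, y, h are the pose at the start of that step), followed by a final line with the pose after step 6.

0 18/53 90/281 -18/53 4914/14893 -1 5 S
1 9/37 45/149 -9/37 1503/5513 -1 6 E
2 90/377 18/73 -90/377 6678/27521 0 6 N
3 9/34 45/208 -9/34 1701/7072 0 7 W
4 18/65 10/37 -18/65 658/2405 1 7 S
5 45/221 45/181 -45/221 9045/40001 1 8 E
6 18/89 10/49 -18/89 886/4361 2 8 N
final 2 9 W

n=0: pose=(-1,5,S); sL=18/53, sR=90/281; mL=-18/53, mR=4914/14893; mL+mR=-144/14893 → advance -1; mR−mL=9972/14893 → turn +1·90°
n=1: pose=(-1,6,E); sL=9/37, sR=45/149; mL=-9/37, mR=1503/5513; mL+mR=162/5513 → advance +1; mR−mL=2844/5513 → turn +1·90°
n=2: pose=(0,6,N); sL=90/377, sR=18/73; mL=-90/377, mR=6678/27521; mL+mR=108/27521 → advance +1; mR−mL=13248/27521 → turn +1·90°
n=3: pose=(0,7,W); sL=9/34, sR=45/208; mL=-9/34, mR=1701/7072; mL+mR=-171/7072 → advance -1; mR−mL=3573/7072 → turn +1·90°
n=4: pose=(1,7,S); sL=18/65, sR=10/37; mL=-18/65, mR=658/2405; mL+mR=-8/2405 → advance -1; mR−mL=1324/2405 → turn +1·90°
n=5: pose=(1,8,E); sL=45/221, sR=45/181; mL=-45/221, mR=9045/40001; mL+mR=900/40001 → advance +1; mR−mL=17190/40001 → turn +1·90°
n=6: pose=(2,8,N); sL=18/89, sR=10/49; mL=-18/89, mR=886/4361; mL+mR=4/4361 → advance +1; mR−mL=1768/4361 → turn +1·90°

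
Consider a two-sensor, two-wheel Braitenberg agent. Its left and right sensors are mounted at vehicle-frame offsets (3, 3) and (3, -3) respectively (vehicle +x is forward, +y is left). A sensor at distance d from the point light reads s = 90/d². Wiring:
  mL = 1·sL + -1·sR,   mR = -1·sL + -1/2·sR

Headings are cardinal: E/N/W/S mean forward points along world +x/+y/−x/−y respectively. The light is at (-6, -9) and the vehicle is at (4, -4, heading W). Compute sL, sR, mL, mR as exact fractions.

90/53 90/113 5400/5989 -12555/5989

left sensor world pos  = (1, -7); dL² = 53
right sensor world pos = (1, -1); dR² = 113
sL = 90/53 = 90/53
sR = 90/113 = 90/113
mL = 1·sL + -1·sR = 5400/5989
mR = -1·sL + -1/2·sR = -12555/5989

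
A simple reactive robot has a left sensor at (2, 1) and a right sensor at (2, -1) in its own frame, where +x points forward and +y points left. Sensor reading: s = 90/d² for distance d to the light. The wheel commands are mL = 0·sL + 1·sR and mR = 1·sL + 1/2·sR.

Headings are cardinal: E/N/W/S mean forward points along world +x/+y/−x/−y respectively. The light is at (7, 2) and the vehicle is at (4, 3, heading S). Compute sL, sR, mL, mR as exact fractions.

left sensor world pos  = (5, 1); dL² = 5
right sensor world pos = (3, 1); dR² = 17
sL = 90/5 = 18
sR = 90/17 = 90/17
mL = 0·sL + 1·sR = 90/17
mR = 1·sL + 1/2·sR = 351/17

18 90/17 90/17 351/17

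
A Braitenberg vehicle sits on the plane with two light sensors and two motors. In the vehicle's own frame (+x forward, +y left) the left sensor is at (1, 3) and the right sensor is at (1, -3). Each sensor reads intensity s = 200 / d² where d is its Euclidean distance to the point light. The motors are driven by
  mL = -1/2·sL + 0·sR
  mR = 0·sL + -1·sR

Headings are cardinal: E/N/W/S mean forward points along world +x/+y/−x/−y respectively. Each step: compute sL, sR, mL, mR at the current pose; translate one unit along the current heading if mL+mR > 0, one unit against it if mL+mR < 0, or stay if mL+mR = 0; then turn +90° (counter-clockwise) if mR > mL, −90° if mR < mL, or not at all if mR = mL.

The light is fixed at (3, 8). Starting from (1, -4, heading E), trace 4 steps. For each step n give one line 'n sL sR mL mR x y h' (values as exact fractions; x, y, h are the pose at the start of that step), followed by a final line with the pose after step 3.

n=0: pose=(1,-4,E); sL=100/41, sR=100/113; mL=-50/41, mR=-100/113; mL+mR=-9750/4633 → advance -1; mR−mL=1550/4633 → turn +1·90°
n=1: pose=(0,-4,N); sL=200/157, sR=200/121; mL=-100/157, mR=-200/121; mL+mR=-43500/18997 → advance -1; mR−mL=-19300/18997 → turn -1·90°
n=2: pose=(0,-5,E); sL=25/13, sR=10/13; mL=-25/26, mR=-10/13; mL+mR=-45/26 → advance -1; mR−mL=5/26 → turn +1·90°
n=3: pose=(-1,-5,N); sL=200/193, sR=40/29; mL=-100/193, mR=-40/29; mL+mR=-10620/5597 → advance -1; mR−mL=-4820/5597 → turn -1·90°

0 100/41 100/113 -50/41 -100/113 1 -4 E
1 200/157 200/121 -100/157 -200/121 0 -4 N
2 25/13 10/13 -25/26 -10/13 0 -5 E
3 200/193 40/29 -100/193 -40/29 -1 -5 N
final -1 -6 E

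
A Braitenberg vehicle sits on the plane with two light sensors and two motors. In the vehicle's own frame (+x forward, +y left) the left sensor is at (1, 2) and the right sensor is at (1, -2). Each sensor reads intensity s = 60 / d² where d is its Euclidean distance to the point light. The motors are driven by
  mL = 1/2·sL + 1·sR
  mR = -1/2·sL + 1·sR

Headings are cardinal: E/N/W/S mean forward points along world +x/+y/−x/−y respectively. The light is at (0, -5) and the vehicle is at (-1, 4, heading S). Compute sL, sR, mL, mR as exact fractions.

left sensor world pos  = (1, 3); dL² = 65
right sensor world pos = (-3, 3); dR² = 73
sL = 60/65 = 12/13
sR = 60/73 = 60/73
mL = 1/2·sL + 1·sR = 1218/949
mR = -1/2·sL + 1·sR = 342/949

12/13 60/73 1218/949 342/949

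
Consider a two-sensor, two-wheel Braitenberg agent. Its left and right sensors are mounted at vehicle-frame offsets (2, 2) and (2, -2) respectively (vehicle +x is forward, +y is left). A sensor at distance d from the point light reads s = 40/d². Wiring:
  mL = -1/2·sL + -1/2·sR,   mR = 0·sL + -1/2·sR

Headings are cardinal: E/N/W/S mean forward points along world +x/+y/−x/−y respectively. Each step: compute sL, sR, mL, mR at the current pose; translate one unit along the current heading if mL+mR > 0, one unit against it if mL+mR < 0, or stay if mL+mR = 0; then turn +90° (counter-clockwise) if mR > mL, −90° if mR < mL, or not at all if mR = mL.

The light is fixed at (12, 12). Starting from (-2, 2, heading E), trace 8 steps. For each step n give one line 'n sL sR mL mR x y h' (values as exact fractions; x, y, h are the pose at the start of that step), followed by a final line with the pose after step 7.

n=0: pose=(-2,2,E); sL=5/26, sR=5/36; mL=-155/936, mR=-5/72; mL+mR=-55/234 → advance -1; mR−mL=5/52 → turn +1·90°
n=1: pose=(-3,2,N); sL=40/353, sR=40/233; mL=-11720/82249, mR=-20/233; mL+mR=-18780/82249 → advance -1; mR−mL=20/353 → turn +1·90°
n=2: pose=(-3,1,W); sL=20/229, sR=4/37; mL=-828/8473, mR=-2/37; mL+mR=-1286/8473 → advance -1; mR−mL=10/229 → turn +1·90°
n=3: pose=(-2,1,S); sL=40/313, sR=8/85; mL=-2952/26605, mR=-4/85; mL+mR=-4204/26605 → advance -1; mR−mL=20/313 → turn +1·90°
n=4: pose=(-2,2,E); sL=5/26, sR=5/36; mL=-155/936, mR=-5/72; mL+mR=-55/234 → advance -1; mR−mL=5/52 → turn +1·90°
n=5: pose=(-3,2,N); sL=40/353, sR=40/233; mL=-11720/82249, mR=-20/233; mL+mR=-18780/82249 → advance -1; mR−mL=20/353 → turn +1·90°
n=6: pose=(-3,1,W); sL=20/229, sR=4/37; mL=-828/8473, mR=-2/37; mL+mR=-1286/8473 → advance -1; mR−mL=10/229 → turn +1·90°
n=7: pose=(-2,1,S); sL=40/313, sR=8/85; mL=-2952/26605, mR=-4/85; mL+mR=-4204/26605 → advance -1; mR−mL=20/313 → turn +1·90°

0 5/26 5/36 -155/936 -5/72 -2 2 E
1 40/353 40/233 -11720/82249 -20/233 -3 2 N
2 20/229 4/37 -828/8473 -2/37 -3 1 W
3 40/313 8/85 -2952/26605 -4/85 -2 1 S
4 5/26 5/36 -155/936 -5/72 -2 2 E
5 40/353 40/233 -11720/82249 -20/233 -3 2 N
6 20/229 4/37 -828/8473 -2/37 -3 1 W
7 40/313 8/85 -2952/26605 -4/85 -2 1 S
final -2 2 E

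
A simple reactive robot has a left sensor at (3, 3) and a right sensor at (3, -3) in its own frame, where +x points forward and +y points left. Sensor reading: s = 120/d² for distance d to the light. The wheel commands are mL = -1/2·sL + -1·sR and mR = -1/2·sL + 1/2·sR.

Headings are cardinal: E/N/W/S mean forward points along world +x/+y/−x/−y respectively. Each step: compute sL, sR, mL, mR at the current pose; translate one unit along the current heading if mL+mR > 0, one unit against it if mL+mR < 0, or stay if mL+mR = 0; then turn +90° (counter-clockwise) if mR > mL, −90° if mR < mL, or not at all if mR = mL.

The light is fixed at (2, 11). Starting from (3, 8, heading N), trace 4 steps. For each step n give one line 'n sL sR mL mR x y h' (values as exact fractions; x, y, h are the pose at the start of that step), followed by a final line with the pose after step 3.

0 30 15/2 -45/2 -45/4 3 8 N
1 120/53 24 -1332/53 576/53 3 7 W
2 60/37 12/5 -594/185 72/185 4 7 S
3 24/5 120/61 -1332/305 -432/305 4 8 E
final 3 8 N

n=0: pose=(3,8,N); sL=30, sR=15/2; mL=-45/2, mR=-45/4; mL+mR=-135/4 → advance -1; mR−mL=45/4 → turn +1·90°
n=1: pose=(3,7,W); sL=120/53, sR=24; mL=-1332/53, mR=576/53; mL+mR=-756/53 → advance -1; mR−mL=36 → turn +1·90°
n=2: pose=(4,7,S); sL=60/37, sR=12/5; mL=-594/185, mR=72/185; mL+mR=-522/185 → advance -1; mR−mL=18/5 → turn +1·90°
n=3: pose=(4,8,E); sL=24/5, sR=120/61; mL=-1332/305, mR=-432/305; mL+mR=-1764/305 → advance -1; mR−mL=180/61 → turn +1·90°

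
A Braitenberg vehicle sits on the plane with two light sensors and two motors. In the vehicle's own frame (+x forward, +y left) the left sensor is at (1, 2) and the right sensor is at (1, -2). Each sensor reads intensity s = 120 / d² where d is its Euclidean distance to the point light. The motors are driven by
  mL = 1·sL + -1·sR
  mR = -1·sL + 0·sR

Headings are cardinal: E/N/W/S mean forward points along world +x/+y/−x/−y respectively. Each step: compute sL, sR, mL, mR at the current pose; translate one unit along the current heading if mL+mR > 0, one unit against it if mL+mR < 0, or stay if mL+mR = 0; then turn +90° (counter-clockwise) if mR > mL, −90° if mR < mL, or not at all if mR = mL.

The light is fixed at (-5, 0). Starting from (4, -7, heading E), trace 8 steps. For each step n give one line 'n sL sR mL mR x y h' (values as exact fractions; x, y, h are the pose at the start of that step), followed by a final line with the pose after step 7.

n=0: pose=(4,-7,E); sL=24/25, sR=120/181; mL=1344/4525, mR=-24/25; mL+mR=-120/181 → advance -1; mR−mL=-5688/4525 → turn -1·90°
n=1: pose=(3,-7,S); sL=30/41, sR=6/5; mL=-96/205, mR=-30/41; mL+mR=-6/5 → advance -1; mR−mL=-54/205 → turn -1·90°
n=2: pose=(3,-6,W); sL=120/113, sR=24/13; mL=-1152/1469, mR=-120/113; mL+mR=-24/13 → advance -1; mR−mL=-408/1469 → turn -1·90°
n=3: pose=(4,-6,N); sL=60/37, sR=60/73; mL=2160/2701, mR=-60/37; mL+mR=-60/73 → advance -1; mR−mL=-6540/2701 → turn -1·90°
n=4: pose=(4,-7,E); sL=24/25, sR=120/181; mL=1344/4525, mR=-24/25; mL+mR=-120/181 → advance -1; mR−mL=-5688/4525 → turn -1·90°
n=5: pose=(3,-7,S); sL=30/41, sR=6/5; mL=-96/205, mR=-30/41; mL+mR=-6/5 → advance -1; mR−mL=-54/205 → turn -1·90°
n=6: pose=(3,-6,W); sL=120/113, sR=24/13; mL=-1152/1469, mR=-120/113; mL+mR=-24/13 → advance -1; mR−mL=-408/1469 → turn -1·90°
n=7: pose=(4,-6,N); sL=60/37, sR=60/73; mL=2160/2701, mR=-60/37; mL+mR=-60/73 → advance -1; mR−mL=-6540/2701 → turn -1·90°

0 24/25 120/181 1344/4525 -24/25 4 -7 E
1 30/41 6/5 -96/205 -30/41 3 -7 S
2 120/113 24/13 -1152/1469 -120/113 3 -6 W
3 60/37 60/73 2160/2701 -60/37 4 -6 N
4 24/25 120/181 1344/4525 -24/25 4 -7 E
5 30/41 6/5 -96/205 -30/41 3 -7 S
6 120/113 24/13 -1152/1469 -120/113 3 -6 W
7 60/37 60/73 2160/2701 -60/37 4 -6 N
final 4 -7 E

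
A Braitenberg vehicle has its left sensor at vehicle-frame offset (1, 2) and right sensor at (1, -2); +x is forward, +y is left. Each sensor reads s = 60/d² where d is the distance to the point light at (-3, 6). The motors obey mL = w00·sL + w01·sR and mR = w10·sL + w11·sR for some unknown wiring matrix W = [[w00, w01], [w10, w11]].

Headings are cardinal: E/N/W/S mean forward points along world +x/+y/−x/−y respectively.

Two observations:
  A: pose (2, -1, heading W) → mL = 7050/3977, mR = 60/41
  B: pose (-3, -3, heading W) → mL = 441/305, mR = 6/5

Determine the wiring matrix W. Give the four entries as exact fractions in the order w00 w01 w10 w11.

1/2 1 0 1

obs A: pose=(2,-1,W) → sL=60/97, sR=60/41, mL=7050/3977, mR=60/41
obs B: pose=(-3,-3,W) → sL=30/61, sR=6/5, mL=441/305, mR=6/5
sensor matrix S = [[60/97, 60/41], [30/61, 6/5]]; det S = 5472/242597
solve [mL_A; mL_B] = S·[w00; w01] and [mR_A; mR_B] = S·[w10; w11]:
  w00 = 1/2, w01 = 1, w10 = 0, w11 = 1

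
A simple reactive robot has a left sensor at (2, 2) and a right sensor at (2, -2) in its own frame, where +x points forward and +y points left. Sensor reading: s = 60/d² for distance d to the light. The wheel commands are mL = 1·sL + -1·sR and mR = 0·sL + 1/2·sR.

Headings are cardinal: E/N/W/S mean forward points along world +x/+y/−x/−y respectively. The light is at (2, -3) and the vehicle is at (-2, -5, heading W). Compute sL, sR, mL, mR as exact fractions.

left sensor world pos  = (-4, -7); dL² = 52
right sensor world pos = (-4, -3); dR² = 36
sL = 60/52 = 15/13
sR = 60/36 = 5/3
mL = 1·sL + -1·sR = -20/39
mR = 0·sL + 1/2·sR = 5/6

15/13 5/3 -20/39 5/6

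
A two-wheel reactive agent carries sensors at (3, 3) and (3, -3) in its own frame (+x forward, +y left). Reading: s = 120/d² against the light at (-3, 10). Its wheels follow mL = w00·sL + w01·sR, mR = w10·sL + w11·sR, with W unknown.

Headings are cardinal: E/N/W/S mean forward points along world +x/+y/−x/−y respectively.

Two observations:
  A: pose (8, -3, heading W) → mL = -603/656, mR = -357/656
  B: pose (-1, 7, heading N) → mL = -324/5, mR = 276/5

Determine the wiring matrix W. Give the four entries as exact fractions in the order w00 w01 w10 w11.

-1/2 -1 1/2 -1

obs A: pose=(8,-3,W) → sL=3/8, sR=30/41, mL=-603/656, mR=-357/656
obs B: pose=(-1,7,N) → sL=120, sR=24/5, mL=-324/5, mR=276/5
sensor matrix S = [[3/8, 30/41], [120, 24/5]]; det S = -17631/205
solve [mL_A; mL_B] = S·[w00; w01] and [mR_A; mR_B] = S·[w10; w11]:
  w00 = -1/2, w01 = -1, w10 = 1/2, w11 = -1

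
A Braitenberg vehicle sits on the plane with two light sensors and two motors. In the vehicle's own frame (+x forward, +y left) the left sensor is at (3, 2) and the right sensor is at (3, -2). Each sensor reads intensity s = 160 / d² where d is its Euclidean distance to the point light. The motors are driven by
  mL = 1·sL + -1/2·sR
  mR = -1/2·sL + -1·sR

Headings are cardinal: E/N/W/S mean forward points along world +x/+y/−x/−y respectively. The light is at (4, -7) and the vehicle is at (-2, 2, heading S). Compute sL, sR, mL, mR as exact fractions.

40/13 8/5 148/65 -204/65

left sensor world pos  = (0, -1); dL² = 52
right sensor world pos = (-4, -1); dR² = 100
sL = 160/52 = 40/13
sR = 160/100 = 8/5
mL = 1·sL + -1/2·sR = 148/65
mR = -1/2·sL + -1·sR = -204/65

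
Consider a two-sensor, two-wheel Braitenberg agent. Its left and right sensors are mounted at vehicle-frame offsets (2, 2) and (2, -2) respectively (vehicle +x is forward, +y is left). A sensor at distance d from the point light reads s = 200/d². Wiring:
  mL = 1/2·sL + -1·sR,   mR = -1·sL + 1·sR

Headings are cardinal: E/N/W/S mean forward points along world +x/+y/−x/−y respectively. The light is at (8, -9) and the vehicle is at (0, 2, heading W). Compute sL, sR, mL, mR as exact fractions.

200/181 200/269 -9300/48689 -17600/48689

left sensor world pos  = (-2, 0); dL² = 181
right sensor world pos = (-2, 4); dR² = 269
sL = 200/181 = 200/181
sR = 200/269 = 200/269
mL = 1/2·sL + -1·sR = -9300/48689
mR = -1·sL + 1·sR = -17600/48689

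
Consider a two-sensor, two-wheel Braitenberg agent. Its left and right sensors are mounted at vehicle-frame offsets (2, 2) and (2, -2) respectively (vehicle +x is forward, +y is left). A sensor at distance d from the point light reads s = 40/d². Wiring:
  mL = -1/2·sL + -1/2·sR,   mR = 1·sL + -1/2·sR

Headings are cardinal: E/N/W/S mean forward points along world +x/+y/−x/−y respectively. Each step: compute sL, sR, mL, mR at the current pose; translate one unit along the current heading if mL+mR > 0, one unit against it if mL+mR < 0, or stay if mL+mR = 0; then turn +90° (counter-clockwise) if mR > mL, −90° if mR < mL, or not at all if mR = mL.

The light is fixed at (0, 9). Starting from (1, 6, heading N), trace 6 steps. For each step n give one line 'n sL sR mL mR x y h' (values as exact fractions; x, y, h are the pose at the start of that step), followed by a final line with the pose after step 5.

0 20 4 -12 18 1 6 N
1 40/17 40 -360/17 -300/17 1 7 W
2 5/4 5/2 -15/8 0 2 7 S
3 40/17 8/5 -168/85 132/85 2 8 E
4 20 4 -12 18 1 8 N
5 8 8 -8 4 1 9 W
final 2 9 S

n=0: pose=(1,6,N); sL=20, sR=4; mL=-12, mR=18; mL+mR=6 → advance +1; mR−mL=30 → turn +1·90°
n=1: pose=(1,7,W); sL=40/17, sR=40; mL=-360/17, mR=-300/17; mL+mR=-660/17 → advance -1; mR−mL=60/17 → turn +1·90°
n=2: pose=(2,7,S); sL=5/4, sR=5/2; mL=-15/8, mR=0; mL+mR=-15/8 → advance -1; mR−mL=15/8 → turn +1·90°
n=3: pose=(2,8,E); sL=40/17, sR=8/5; mL=-168/85, mR=132/85; mL+mR=-36/85 → advance -1; mR−mL=60/17 → turn +1·90°
n=4: pose=(1,8,N); sL=20, sR=4; mL=-12, mR=18; mL+mR=6 → advance +1; mR−mL=30 → turn +1·90°
n=5: pose=(1,9,W); sL=8, sR=8; mL=-8, mR=4; mL+mR=-4 → advance -1; mR−mL=12 → turn +1·90°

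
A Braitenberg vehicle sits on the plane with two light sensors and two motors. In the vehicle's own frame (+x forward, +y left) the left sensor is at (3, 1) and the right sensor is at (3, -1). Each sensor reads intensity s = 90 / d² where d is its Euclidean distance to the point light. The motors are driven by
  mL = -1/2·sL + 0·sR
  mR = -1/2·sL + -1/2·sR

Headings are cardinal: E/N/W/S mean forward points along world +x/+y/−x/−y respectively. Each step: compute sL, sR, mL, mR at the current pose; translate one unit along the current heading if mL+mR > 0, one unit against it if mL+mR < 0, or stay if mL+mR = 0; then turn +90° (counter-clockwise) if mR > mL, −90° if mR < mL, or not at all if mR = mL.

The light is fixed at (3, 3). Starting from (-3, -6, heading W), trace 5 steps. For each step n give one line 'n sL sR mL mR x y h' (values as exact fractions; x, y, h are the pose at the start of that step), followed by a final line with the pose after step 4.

0 90/181 18/29 -45/181 -2934/5249 -3 -6 W
1 5/4 45/26 -5/8 -155/104 -2 -6 N
2 18/17 18/25 -9/17 -378/425 -2 -7 E
3 45/97 45/109 -45/194 -4635/10573 -3 -7 S
4 90/181 18/29 -45/181 -2934/5249 -3 -6 W
final -2 -6 N

n=0: pose=(-3,-6,W); sL=90/181, sR=18/29; mL=-45/181, mR=-2934/5249; mL+mR=-4239/5249 → advance -1; mR−mL=-9/29 → turn -1·90°
n=1: pose=(-2,-6,N); sL=5/4, sR=45/26; mL=-5/8, mR=-155/104; mL+mR=-55/26 → advance -1; mR−mL=-45/52 → turn -1·90°
n=2: pose=(-2,-7,E); sL=18/17, sR=18/25; mL=-9/17, mR=-378/425; mL+mR=-603/425 → advance -1; mR−mL=-9/25 → turn -1·90°
n=3: pose=(-3,-7,S); sL=45/97, sR=45/109; mL=-45/194, mR=-4635/10573; mL+mR=-14175/21146 → advance -1; mR−mL=-45/218 → turn -1·90°
n=4: pose=(-3,-6,W); sL=90/181, sR=18/29; mL=-45/181, mR=-2934/5249; mL+mR=-4239/5249 → advance -1; mR−mL=-9/29 → turn -1·90°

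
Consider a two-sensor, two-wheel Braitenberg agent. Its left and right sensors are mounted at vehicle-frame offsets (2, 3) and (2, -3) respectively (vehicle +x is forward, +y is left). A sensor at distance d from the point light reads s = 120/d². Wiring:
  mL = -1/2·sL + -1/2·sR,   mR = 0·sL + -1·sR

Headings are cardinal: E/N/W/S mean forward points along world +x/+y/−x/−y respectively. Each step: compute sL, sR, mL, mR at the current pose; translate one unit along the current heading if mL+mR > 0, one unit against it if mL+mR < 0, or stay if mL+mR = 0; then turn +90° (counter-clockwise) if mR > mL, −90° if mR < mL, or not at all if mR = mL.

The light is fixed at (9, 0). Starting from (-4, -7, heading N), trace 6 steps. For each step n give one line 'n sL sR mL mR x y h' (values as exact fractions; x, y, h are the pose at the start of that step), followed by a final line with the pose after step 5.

n=0: pose=(-4,-7,N); sL=120/281, sR=24/25; mL=-4872/7025, mR=-24/25; mL+mR=-11616/7025 → advance -1; mR−mL=-1872/7025 → turn -1·90°
n=1: pose=(-4,-8,E); sL=60/73, sR=60/121; mL=-5820/8833, mR=-60/121; mL+mR=-10200/8833 → advance -1; mR−mL=1440/8833 → turn +1·90°
n=2: pose=(-5,-8,N); sL=24/65, sR=120/157; mL=-5784/10205, mR=-120/157; mL+mR=-13584/10205 → advance -1; mR−mL=-2016/10205 → turn -1·90°
n=3: pose=(-5,-9,E); sL=2/3, sR=5/12; mL=-13/24, mR=-5/12; mL+mR=-23/24 → advance -1; mR−mL=1/8 → turn +1·90°
n=4: pose=(-6,-9,N); sL=120/373, sR=120/193; mL=-33960/71989, mR=-120/193; mL+mR=-78720/71989 → advance -1; mR−mL=-10800/71989 → turn -1·90°
n=5: pose=(-6,-10,E); sL=60/109, sR=60/169; mL=-8340/18421, mR=-60/169; mL+mR=-14880/18421 → advance -1; mR−mL=1800/18421 → turn +1·90°

0 120/281 24/25 -4872/7025 -24/25 -4 -7 N
1 60/73 60/121 -5820/8833 -60/121 -4 -8 E
2 24/65 120/157 -5784/10205 -120/157 -5 -8 N
3 2/3 5/12 -13/24 -5/12 -5 -9 E
4 120/373 120/193 -33960/71989 -120/193 -6 -9 N
5 60/109 60/169 -8340/18421 -60/169 -6 -10 E
final -7 -10 N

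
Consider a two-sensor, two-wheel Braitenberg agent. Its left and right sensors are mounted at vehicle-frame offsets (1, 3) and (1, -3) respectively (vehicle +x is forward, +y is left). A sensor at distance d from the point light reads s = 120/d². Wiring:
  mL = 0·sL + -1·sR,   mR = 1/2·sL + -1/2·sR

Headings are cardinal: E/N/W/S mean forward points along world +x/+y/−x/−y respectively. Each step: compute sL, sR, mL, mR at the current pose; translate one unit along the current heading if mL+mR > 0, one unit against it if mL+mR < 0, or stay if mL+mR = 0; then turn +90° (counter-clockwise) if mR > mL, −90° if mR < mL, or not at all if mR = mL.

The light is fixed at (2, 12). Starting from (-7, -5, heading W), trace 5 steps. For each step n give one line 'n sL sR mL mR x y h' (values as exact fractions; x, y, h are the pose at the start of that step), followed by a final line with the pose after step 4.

n=0: pose=(-7,-5,W); sL=6/25, sR=15/37; mL=-15/37, mR=-153/1850; mL+mR=-903/1850 → advance -1; mR−mL=597/1850 → turn +1·90°
n=1: pose=(-6,-5,S); sL=120/349, sR=24/89; mL=-24/89, mR=1152/31061; mL+mR=-7224/31061 → advance -1; mR−mL=9528/31061 → turn +1·90°
n=2: pose=(-6,-4,E); sL=60/109, sR=12/41; mL=-12/41, mR=576/4469; mL+mR=-732/4469 → advance -1; mR−mL=1884/4469 → turn +1·90°
n=3: pose=(-7,-4,N); sL=40/123, sR=40/87; mL=-40/87, mR=-80/1189; mL+mR=-1880/3567 → advance -1; mR−mL=1400/3567 → turn +1·90°
n=4: pose=(-7,-5,W); sL=6/25, sR=15/37; mL=-15/37, mR=-153/1850; mL+mR=-903/1850 → advance -1; mR−mL=597/1850 → turn +1·90°

0 6/25 15/37 -15/37 -153/1850 -7 -5 W
1 120/349 24/89 -24/89 1152/31061 -6 -5 S
2 60/109 12/41 -12/41 576/4469 -6 -4 E
3 40/123 40/87 -40/87 -80/1189 -7 -4 N
4 6/25 15/37 -15/37 -153/1850 -7 -5 W
final -6 -5 S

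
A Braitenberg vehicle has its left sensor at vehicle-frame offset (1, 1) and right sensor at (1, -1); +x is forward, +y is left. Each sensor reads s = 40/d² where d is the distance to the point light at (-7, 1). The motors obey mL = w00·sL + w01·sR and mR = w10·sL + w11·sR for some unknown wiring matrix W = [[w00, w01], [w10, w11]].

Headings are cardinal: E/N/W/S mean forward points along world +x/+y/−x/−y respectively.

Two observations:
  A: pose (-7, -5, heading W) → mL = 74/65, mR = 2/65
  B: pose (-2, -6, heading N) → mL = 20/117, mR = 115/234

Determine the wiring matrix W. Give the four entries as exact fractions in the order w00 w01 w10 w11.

-1/2 1 1 -1/2

obs A: pose=(-7,-5,W) → sL=4/5, sR=20/13, mL=74/65, mR=2/65
obs B: pose=(-2,-6,N) → sL=10/13, sR=5/9, mL=20/117, mR=115/234
sensor matrix S = [[4/5, 20/13], [10/13, 5/9]]; det S = -1124/1521
solve [mL_A; mL_B] = S·[w00; w01] and [mR_A; mR_B] = S·[w10; w11]:
  w00 = -1/2, w01 = 1, w10 = 1, w11 = -1/2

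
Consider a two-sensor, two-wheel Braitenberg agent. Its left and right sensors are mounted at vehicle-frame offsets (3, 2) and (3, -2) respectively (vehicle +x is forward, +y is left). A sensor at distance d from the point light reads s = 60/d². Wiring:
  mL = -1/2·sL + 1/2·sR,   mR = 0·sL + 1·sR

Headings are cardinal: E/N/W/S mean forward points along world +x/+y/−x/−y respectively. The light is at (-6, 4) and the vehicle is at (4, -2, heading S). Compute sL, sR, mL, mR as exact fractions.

left sensor world pos  = (6, -5); dL² = 225
right sensor world pos = (2, -5); dR² = 145
sL = 60/225 = 4/15
sR = 60/145 = 12/29
mL = -1/2·sL + 1/2·sR = 32/435
mR = 0·sL + 1·sR = 12/29

4/15 12/29 32/435 12/29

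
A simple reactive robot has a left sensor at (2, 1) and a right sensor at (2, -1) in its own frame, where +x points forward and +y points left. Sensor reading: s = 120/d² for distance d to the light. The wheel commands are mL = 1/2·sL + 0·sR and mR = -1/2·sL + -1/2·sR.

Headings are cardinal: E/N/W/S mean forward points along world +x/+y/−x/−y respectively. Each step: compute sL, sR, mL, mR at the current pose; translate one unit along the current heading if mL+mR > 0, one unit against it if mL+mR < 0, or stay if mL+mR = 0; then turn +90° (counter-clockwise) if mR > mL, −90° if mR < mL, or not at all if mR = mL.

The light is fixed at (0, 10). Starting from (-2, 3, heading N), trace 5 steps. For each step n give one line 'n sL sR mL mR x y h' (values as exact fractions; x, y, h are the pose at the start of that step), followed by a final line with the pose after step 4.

n=0: pose=(-2,3,N); sL=60/17, sR=60/13; mL=30/17, mR=-900/221; mL+mR=-30/13 → advance -1; mR−mL=-1290/221 → turn -1·90°
n=1: pose=(-2,2,E); sL=120/49, sR=40/27; mL=60/49, mR=-2600/1323; mL+mR=-20/27 → advance -1; mR−mL=-4220/1323 → turn -1·90°
n=2: pose=(-3,2,S); sL=15/13, sR=30/29; mL=15/26, mR=-825/754; mL+mR=-15/29 → advance -1; mR−mL=-630/377 → turn -1·90°
n=3: pose=(-3,3,W); sL=120/89, sR=120/61; mL=60/89, mR=-9000/5429; mL+mR=-60/61 → advance -1; mR−mL=-12660/5429 → turn -1·90°
n=4: pose=(-2,3,N); sL=60/17, sR=60/13; mL=30/17, mR=-900/221; mL+mR=-30/13 → advance -1; mR−mL=-1290/221 → turn -1·90°

0 60/17 60/13 30/17 -900/221 -2 3 N
1 120/49 40/27 60/49 -2600/1323 -2 2 E
2 15/13 30/29 15/26 -825/754 -3 2 S
3 120/89 120/61 60/89 -9000/5429 -3 3 W
4 60/17 60/13 30/17 -900/221 -2 3 N
final -2 2 E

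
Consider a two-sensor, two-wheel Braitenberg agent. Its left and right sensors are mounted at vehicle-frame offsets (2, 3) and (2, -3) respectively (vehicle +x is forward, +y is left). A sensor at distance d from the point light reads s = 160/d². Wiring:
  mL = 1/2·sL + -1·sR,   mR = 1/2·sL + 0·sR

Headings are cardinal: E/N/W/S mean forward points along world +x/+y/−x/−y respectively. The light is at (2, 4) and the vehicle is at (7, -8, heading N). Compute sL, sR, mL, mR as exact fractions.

20/13 40/41 -110/533 10/13

left sensor world pos  = (4, -6); dL² = 104
right sensor world pos = (10, -6); dR² = 164
sL = 160/104 = 20/13
sR = 160/164 = 40/41
mL = 1/2·sL + -1·sR = -110/533
mR = 1/2·sL + 0·sR = 10/13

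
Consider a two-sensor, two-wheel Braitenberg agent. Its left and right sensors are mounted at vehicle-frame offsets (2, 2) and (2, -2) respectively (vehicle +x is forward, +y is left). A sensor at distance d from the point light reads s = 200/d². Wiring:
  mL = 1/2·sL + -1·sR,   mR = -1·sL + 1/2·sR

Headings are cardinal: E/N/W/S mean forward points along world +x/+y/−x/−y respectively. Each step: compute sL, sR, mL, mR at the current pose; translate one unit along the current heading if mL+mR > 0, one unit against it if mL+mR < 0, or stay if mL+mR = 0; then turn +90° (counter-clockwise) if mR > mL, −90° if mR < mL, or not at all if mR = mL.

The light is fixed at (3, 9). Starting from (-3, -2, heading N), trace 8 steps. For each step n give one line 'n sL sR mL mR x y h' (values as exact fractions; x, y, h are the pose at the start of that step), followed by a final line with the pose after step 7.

n=0: pose=(-3,-2,N); sL=40/29, sR=200/97; mL=-3860/2813, mR=-980/2813; mL+mR=-4840/2813 → advance -1; mR−mL=2880/2813 → turn +1·90°
n=1: pose=(-3,-3,W); sL=10/13, sR=50/41; mL=-445/533, mR=-85/533; mL+mR=-530/533 → advance -1; mR−mL=360/533 → turn +1·90°
n=2: pose=(-2,-3,S); sL=40/41, sR=40/49; mL=-660/2009, mR=-1140/2009; mL+mR=-1800/2009 → advance -1; mR−mL=-480/2009 → turn -1·90°
n=3: pose=(-2,-2,W); sL=100/109, sR=20/13; mL=-1530/1417, mR=-210/1417; mL+mR=-1740/1417 → advance -1; mR−mL=1320/1417 → turn +1·90°
n=4: pose=(-1,-2,S); sL=200/173, sR=40/41; mL=-2820/7093, mR=-4740/7093; mL+mR=-7560/7093 → advance -1; mR−mL=-1920/7093 → turn -1·90°
n=5: pose=(-1,-1,W); sL=10/9, sR=2; mL=-13/9, mR=-1/9; mL+mR=-14/9 → advance -1; mR−mL=4/3 → turn +1·90°
n=6: pose=(0,-1,S); sL=40/29, sR=200/169; mL=-2420/4901, mR=-3860/4901; mL+mR=-6280/4901 → advance -1; mR−mL=-1440/4901 → turn -1·90°
n=7: pose=(0,0,W); sL=100/73, sR=100/37; mL=-5450/2701, mR=-50/2701; mL+mR=-5500/2701 → advance -1; mR−mL=5400/2701 → turn +1·90°

0 40/29 200/97 -3860/2813 -980/2813 -3 -2 N
1 10/13 50/41 -445/533 -85/533 -3 -3 W
2 40/41 40/49 -660/2009 -1140/2009 -2 -3 S
3 100/109 20/13 -1530/1417 -210/1417 -2 -2 W
4 200/173 40/41 -2820/7093 -4740/7093 -1 -2 S
5 10/9 2 -13/9 -1/9 -1 -1 W
6 40/29 200/169 -2420/4901 -3860/4901 0 -1 S
7 100/73 100/37 -5450/2701 -50/2701 0 0 W
final 1 0 S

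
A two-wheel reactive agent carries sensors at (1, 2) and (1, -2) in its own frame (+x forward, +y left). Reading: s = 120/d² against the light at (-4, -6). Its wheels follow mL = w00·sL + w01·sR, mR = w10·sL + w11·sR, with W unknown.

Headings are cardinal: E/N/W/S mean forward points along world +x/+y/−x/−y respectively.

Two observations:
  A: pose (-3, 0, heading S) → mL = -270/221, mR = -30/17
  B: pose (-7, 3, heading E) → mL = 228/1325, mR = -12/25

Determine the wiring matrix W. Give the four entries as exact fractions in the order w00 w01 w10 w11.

obs A: pose=(-3,0,S) → sL=60/17, sR=60/13, mL=-270/221, mR=-30/17
obs B: pose=(-7,3,E) → sL=24/25, sR=120/53, mL=228/1325, mR=-12/25
sensor matrix S = [[60/17, 60/13], [24/25, 120/53]]; det S = 208512/58565
solve [mL_A; mL_B] = S·[w00; w01] and [mR_A; mR_B] = S·[w10; w11]:
  w00 = -1, w01 = 1/2, w10 = -1/2, w11 = 0

-1 1/2 -1/2 0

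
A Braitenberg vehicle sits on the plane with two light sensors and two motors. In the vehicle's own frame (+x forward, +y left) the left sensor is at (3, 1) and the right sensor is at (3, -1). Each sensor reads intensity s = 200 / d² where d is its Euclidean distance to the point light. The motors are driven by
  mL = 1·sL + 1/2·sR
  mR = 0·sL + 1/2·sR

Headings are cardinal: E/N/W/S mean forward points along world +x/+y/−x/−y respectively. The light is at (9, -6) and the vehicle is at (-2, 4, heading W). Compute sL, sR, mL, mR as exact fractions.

200/277 200/317 91100/87809 100/317

left sensor world pos  = (-5, 3); dL² = 277
right sensor world pos = (-5, 5); dR² = 317
sL = 200/277 = 200/277
sR = 200/317 = 200/317
mL = 1·sL + 1/2·sR = 91100/87809
mR = 0·sL + 1/2·sR = 100/317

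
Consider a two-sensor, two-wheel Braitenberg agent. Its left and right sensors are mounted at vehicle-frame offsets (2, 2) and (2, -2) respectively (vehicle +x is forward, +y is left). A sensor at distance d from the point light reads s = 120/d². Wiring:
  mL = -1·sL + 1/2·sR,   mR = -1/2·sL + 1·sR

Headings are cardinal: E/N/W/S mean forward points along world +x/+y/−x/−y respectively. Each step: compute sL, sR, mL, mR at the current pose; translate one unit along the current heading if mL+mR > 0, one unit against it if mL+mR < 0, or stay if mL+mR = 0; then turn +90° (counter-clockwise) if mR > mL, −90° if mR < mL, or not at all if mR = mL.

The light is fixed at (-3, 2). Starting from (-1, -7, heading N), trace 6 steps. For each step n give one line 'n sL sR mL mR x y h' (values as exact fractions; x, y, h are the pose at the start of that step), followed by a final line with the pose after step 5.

n=0: pose=(-1,-7,N); sL=120/49, sR=24/13; mL=-972/637, mR=396/637; mL+mR=-576/637 → advance -1; mR−mL=1368/637 → turn +1·90°
n=1: pose=(-1,-8,W); sL=5/6, sR=15/8; mL=5/48, mR=35/24; mL+mR=25/16 → advance +1; mR−mL=65/48 → turn +1·90°
n=2: pose=(-2,-8,S); sL=40/51, sR=24/29; mL=-548/1479, mR=644/1479; mL+mR=32/493 → advance +1; mR−mL=1192/1479 → turn +1·90°
n=3: pose=(-2,-9,E); sL=4/3, sR=60/89; mL=-266/267, mR=2/267; mL+mR=-88/89 → advance -1; mR−mL=268/267 → turn +1·90°
n=4: pose=(-3,-9,N); sL=24/17, sR=24/17; mL=-12/17, mR=12/17; mL+mR=0 → advance +0; mR−mL=24/17 → turn +1·90°
n=5: pose=(-3,-9,W); sL=120/173, sR=24/17; mL=36/2941, mR=3132/2941; mL+mR=3168/2941 → advance +1; mR−mL=3096/2941 → turn +1·90°

0 120/49 24/13 -972/637 396/637 -1 -7 N
1 5/6 15/8 5/48 35/24 -1 -8 W
2 40/51 24/29 -548/1479 644/1479 -2 -8 S
3 4/3 60/89 -266/267 2/267 -2 -9 E
4 24/17 24/17 -12/17 12/17 -3 -9 N
5 120/173 24/17 36/2941 3132/2941 -3 -9 W
final -4 -9 S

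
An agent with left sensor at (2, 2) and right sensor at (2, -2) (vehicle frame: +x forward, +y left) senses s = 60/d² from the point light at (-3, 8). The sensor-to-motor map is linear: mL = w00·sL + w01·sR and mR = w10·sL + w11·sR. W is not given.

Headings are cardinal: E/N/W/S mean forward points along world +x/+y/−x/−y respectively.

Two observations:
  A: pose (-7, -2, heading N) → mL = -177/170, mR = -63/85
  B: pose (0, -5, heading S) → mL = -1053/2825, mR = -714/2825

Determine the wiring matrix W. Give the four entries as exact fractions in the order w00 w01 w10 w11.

-1 -1/2 -1/2 -1/2

obs A: pose=(-7,-2,N) → sL=3/5, sR=15/17, mL=-177/170, mR=-63/85
obs B: pose=(0,-5,S) → sL=6/25, sR=30/113, mL=-1053/2825, mR=-714/2825
sensor matrix S = [[3/5, 15/17], [6/25, 30/113]]; det S = -504/9605
solve [mL_A; mL_B] = S·[w00; w01] and [mR_A; mR_B] = S·[w10; w11]:
  w00 = -1, w01 = -1/2, w10 = -1/2, w11 = -1/2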